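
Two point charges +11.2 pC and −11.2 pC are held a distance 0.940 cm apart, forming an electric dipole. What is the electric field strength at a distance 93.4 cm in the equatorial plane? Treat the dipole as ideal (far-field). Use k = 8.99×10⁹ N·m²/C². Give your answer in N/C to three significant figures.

Dipole moment p = qd = (1.12×10⁻¹¹ C)(0.00940 m) = 1.053×10⁻¹³ C·m.
On the perpendicular bisector E = kp/r³ (half the axial value at the same distance).
E = (8.99×10⁹)(1.053×10⁻¹³) / (0.934)³ = 0.001162 N/C.

E ≈ 0.00116 N/C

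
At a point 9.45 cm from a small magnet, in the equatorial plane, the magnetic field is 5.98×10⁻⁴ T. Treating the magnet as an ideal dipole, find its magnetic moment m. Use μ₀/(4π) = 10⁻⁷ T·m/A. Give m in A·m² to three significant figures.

m ≈ 5.05 A·m²

In the equatorial plane B = (μ₀/4π)·m/r³, so m = Br³·4π/(μ₀).
m = (5.98×10⁻⁴)·(0.0945)³ / (10⁻⁷) = 5.047 A·m².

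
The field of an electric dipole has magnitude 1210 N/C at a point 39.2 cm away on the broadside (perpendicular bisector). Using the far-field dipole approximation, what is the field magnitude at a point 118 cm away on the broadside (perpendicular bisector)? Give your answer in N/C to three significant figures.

E ≈ 44.4 N/C

Dipole fields scale as 1/r³ in the far field; the geometry is the same at both points.
E₂ = E₁ · (r₁/r₂)³ = 1210 · (39.2/118)³.
(r₁/r₂)³ = (0.3322)³ = 0.03666.
E₂ ≈ 44.36 N/C.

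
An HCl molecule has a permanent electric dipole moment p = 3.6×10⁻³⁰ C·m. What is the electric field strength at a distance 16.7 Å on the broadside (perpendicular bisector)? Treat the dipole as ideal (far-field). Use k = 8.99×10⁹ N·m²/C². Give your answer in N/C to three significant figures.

On the perpendicular bisector E = kp/r³ (half the axial value at the same distance).
E = (8.99×10⁹)(3.60×10⁻³⁰) / (1.67×10⁻⁹)³ = 6.949×10⁶ N/C.

E ≈ 6.95×10⁶ N/C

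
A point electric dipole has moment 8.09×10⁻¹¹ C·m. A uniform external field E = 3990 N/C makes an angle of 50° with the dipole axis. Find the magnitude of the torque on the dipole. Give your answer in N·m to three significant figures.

Torque on an electric dipole: τ = pE sinθ.
τ = (8.09×10⁻¹¹)(3990)·sin50° = 2.473×10⁻⁷ N·m.

τ ≈ 2.47×10⁻⁷ N·m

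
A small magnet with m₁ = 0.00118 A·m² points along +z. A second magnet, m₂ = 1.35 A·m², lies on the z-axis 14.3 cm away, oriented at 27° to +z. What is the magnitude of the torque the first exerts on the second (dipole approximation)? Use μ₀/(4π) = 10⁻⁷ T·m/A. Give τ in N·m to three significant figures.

τ ≈ 4.95×10⁻⁸ N·m

Dipole B is on the axis of dipole A, so B₁ there is axial: B₁ = (μ₀/4π)·2m₁/r³ along +z.
B₁ = 2(10⁻⁷)(0.00118)/(0.143)³ = 8.071×10⁻⁸ T.
τ = m₂ B₁ sinθ.
τ = (1.35)(8.071×10⁻⁸)·sin27° = 4.946×10⁻⁸ N·m.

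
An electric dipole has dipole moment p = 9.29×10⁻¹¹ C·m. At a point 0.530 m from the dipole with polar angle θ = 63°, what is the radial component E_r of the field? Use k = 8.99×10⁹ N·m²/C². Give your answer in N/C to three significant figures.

For a dipole, E_r = (2kp cosθ)/r³.
kp/r³ = (8.99×10⁹)(9.29×10⁻¹¹)/(0.530)³ = 5.610 N/C.
E_r = 2·5.610·cos63° = 5.094 N/C.

E_r ≈ 5.09 N/C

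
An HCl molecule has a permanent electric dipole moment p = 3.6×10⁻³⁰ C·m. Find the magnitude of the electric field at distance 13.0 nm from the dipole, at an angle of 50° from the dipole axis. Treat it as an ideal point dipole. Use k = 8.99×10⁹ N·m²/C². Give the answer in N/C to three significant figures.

E ≈ 2.20×10⁴ N/C

At angle θ the dipole field magnitude is E = (kp/r³)·√(1 + 3cos²θ).
kp/r³ = (8.99×10⁹)(3.60×10⁻³⁰) / (1.30×10⁻⁸)³ = 1.473×10⁴ N/C.
√(1 + 3cos²50°) = √(1 + 3·0.4132) = √2.2395 ≈ 1.4965.
E ≈ 1.473×10⁴ × 1.497 = 2.205×10⁴ N/C.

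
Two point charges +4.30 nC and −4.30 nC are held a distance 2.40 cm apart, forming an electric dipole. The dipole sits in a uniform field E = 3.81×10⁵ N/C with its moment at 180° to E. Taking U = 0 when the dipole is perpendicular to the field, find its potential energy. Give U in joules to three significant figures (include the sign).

Dipole moment p = qd = (4.30×10⁻⁹ C)(0.0240 m) = 1.032×10⁻¹⁰ C·m.
U = −p·E = −pE cosθ.
U = −(1.032×10⁻¹⁰)(3.81×10⁵)·cos180° = 3.932×10⁻⁵ J.

U ≈ 3.93×10⁻⁵ J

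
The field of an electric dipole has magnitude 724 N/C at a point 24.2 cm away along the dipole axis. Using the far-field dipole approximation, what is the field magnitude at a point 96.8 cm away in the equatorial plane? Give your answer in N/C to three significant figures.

Dipole fields scale as 1/r³ in the far field.
The axial field is twice the equatorial field at the same r, so the geometry factor is 1/2.
E₂ = E₁ · (1/2) · (r₁/r₂)³ = 724 · 0.5 · (24.2/96.8)³.
(r₁/r₂)³ = (0.25)³ = 0.01562.
E₂ ≈ 5.656 N/C.

E ≈ 5.66 N/C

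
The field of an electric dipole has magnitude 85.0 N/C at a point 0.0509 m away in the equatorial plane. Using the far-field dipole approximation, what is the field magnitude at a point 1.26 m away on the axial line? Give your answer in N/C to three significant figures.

E ≈ 0.0112 N/C

Dipole fields scale as 1/r³ in the far field.
The axial field is twice the equatorial field at the same r, so the geometry factor is 2/1.
E₂ = E₁ · (2/1) · (r₁/r₂)³ = 85.0 · 2 · (0.0509/1.26)³.
(r₁/r₂)³ = (0.0404)³ = 6.592e-05.
E₂ ≈ 0.01121 N/C.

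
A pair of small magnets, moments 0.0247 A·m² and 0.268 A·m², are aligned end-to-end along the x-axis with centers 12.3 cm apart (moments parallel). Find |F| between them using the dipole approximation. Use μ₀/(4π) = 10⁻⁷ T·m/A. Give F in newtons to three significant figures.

F ≈ 1.74×10⁻⁵ N

On-axis B of dipole 1: B = (μ₀/4π)·2m₁/r³. Force on dipole 2: F = m₂·dB/dr.
dB/dr = −(μ₀/4π)·6m₁/r⁴, so |F| = (μ₀/4π)·6m₁m₂/r⁴.
F = 6(10⁻⁷)(0.0247)(0.268)/(0.123)⁴ = 1.735×10⁻⁵ N.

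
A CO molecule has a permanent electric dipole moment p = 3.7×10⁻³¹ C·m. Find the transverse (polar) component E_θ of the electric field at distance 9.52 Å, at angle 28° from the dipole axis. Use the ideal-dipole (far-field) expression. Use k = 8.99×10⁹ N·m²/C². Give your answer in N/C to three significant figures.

E_θ ≈ 1.81×10⁶ N/C

For a dipole, E_θ = (kp sinθ)/r³.
kp/r³ = (8.99×10⁹)(3.70×10⁻³¹)/(9.52×10⁻¹⁰)³ = 3.855×10⁶ N/C.
E_θ = 3.855×10⁶·sin28° = 1.810×10⁶ N/C.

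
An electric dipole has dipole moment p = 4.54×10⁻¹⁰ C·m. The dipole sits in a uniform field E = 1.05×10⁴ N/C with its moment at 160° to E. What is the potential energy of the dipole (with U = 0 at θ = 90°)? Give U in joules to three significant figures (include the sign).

U = −p·E = −pE cosθ.
U = −(4.54×10⁻¹⁰)(1.05×10⁴)·cos160° = 4.480×10⁻⁶ J.

U ≈ 4.48×10⁻⁶ J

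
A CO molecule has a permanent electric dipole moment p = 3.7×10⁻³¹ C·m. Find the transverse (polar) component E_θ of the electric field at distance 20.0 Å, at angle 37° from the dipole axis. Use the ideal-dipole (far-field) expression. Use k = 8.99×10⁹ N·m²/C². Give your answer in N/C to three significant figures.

For a dipole, E_θ = (kp sinθ)/r³.
kp/r³ = (8.99×10⁹)(3.70×10⁻³¹)/(2.00×10⁻⁹)³ = 4.158×10⁵ N/C.
E_θ = 4.158×10⁵·sin37° = 2.502×10⁵ N/C.

E_θ ≈ 2.50×10⁵ N/C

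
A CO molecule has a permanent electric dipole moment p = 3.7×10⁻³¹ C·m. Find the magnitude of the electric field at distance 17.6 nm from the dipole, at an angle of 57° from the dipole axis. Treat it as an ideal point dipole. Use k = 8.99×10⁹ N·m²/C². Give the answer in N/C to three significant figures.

At angle θ the dipole field magnitude is E = (kp/r³)·√(1 + 3cos²θ).
kp/r³ = (8.99×10⁹)(3.70×10⁻³¹) / (1.76×10⁻⁸)³ = 610.1 N/C.
√(1 + 3cos²57°) = √(1 + 3·0.2966) = √1.8899 ≈ 1.3747.
E ≈ 610.1 × 1.375 = 838.8 N/C.

E ≈ 839 N/C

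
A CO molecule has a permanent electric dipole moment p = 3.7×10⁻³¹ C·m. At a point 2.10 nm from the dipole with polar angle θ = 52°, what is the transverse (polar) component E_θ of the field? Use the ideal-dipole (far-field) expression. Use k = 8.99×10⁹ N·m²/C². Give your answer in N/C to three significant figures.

For a dipole, E_θ = (kp sinθ)/r³.
kp/r³ = (8.99×10⁹)(3.70×10⁻³¹)/(2.10×10⁻⁹)³ = 3.592×10⁵ N/C.
E_θ = 3.592×10⁵·sin52° = 2.830×10⁵ N/C.

E_θ ≈ 2.83×10⁵ N/C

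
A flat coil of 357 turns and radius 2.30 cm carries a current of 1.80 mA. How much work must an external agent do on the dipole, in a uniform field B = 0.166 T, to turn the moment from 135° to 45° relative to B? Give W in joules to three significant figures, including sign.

m = NIA = NIπa² = 357·(0.00180)·π·(0.0230)² = 0.001068 A·m².
W_ext = ΔU = −mB cosθ₂ + mB cosθ₁ = mB(cosθ₁ − cosθ₂).
W = (0.001068)(0.166)·(cos135° − cos45°) = (1.773×10⁻⁴)·(-1.4142) = -2.507×10⁻⁴ J.

W ≈ -2.51×10⁻⁴ J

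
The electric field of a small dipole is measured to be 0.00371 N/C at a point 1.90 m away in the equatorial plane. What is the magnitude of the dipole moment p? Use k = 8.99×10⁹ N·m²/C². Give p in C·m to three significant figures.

In the equatorial plane E = kp/r³, so p = Er³/(k).
p = (0.00371)·(1.90)³ / (8.99×10⁹) = 2.831×10⁻¹² C·m.

p ≈ 2.83×10⁻¹² C·m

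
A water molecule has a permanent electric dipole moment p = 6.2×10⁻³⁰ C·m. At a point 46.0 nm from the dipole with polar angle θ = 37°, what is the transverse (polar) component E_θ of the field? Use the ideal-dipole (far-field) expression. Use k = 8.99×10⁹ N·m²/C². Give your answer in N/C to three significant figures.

E_θ ≈ 345 N/C

For a dipole, E_θ = (kp sinθ)/r³.
kp/r³ = (8.99×10⁹)(6.20×10⁻³⁰)/(4.60×10⁻⁸)³ = 572.6 N/C.
E_θ = 572.6·sin37° = 344.6 N/C.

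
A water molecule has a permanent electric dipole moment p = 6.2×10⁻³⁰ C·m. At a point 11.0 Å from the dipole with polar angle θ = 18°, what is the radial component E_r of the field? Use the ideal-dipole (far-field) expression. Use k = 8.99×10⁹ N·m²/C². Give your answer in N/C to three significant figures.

For a dipole, E_r = (2kp cosθ)/r³.
kp/r³ = (8.99×10⁹)(6.20×10⁻³⁰)/(1.10×10⁻⁹)³ = 4.188×10⁷ N/C.
E_r = 2·4.188×10⁷·cos18° = 7.965×10⁷ N/C.

E_r ≈ 7.97×10⁷ N/C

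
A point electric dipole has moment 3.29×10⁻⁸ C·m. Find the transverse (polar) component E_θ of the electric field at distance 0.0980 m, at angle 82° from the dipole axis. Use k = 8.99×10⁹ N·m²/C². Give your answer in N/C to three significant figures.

For a dipole, E_θ = (kp sinθ)/r³.
kp/r³ = (8.99×10⁹)(3.29×10⁻⁸)/(0.0980)³ = 3.143×10⁵ N/C.
E_θ = 3.143×10⁵·sin82° = 3.112×10⁵ N/C.

E_θ ≈ 3.11×10⁵ N/C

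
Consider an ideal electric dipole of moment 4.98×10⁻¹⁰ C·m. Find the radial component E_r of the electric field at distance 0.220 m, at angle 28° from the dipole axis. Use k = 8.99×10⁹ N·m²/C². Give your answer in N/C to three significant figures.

E_r ≈ 742 N/C

For a dipole, E_r = (2kp cosθ)/r³.
kp/r³ = (8.99×10⁹)(4.98×10⁻¹⁰)/(0.220)³ = 420.5 N/C.
E_r = 2·420.5·cos28° = 742.5 N/C.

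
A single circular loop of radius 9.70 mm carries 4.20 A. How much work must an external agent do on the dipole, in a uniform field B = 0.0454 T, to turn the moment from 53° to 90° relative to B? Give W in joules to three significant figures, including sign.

W ≈ 3.39×10⁻⁵ J

Magnetic moment m = IA = Iπa² = (4.20)·π·(0.00970)² = 0.001241 A·m².
W_ext = ΔU = −mB cosθ₂ + mB cosθ₁ = mB(cosθ₁ − cosθ₂).
W = (0.001241)(0.0454)·(cos53° − cos90°) = (5.634×10⁻⁵)·(+0.6018) = 3.391×10⁻⁵ J.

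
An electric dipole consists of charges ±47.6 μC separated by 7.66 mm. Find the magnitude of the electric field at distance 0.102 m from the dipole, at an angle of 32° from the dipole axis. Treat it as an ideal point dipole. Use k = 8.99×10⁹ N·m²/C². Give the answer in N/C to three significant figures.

Dipole moment p = qd = (4.76×10⁻⁵ C)(0.00766 m) = 3.646×10⁻⁷ C·m.
At angle θ the dipole field magnitude is E = (kp/r³)·√(1 + 3cos²θ).
kp/r³ = (8.99×10⁹)(3.646×10⁻⁷) / (0.102)³ = 3.089×10⁶ N/C.
√(1 + 3cos²32°) = √(1 + 3·0.7192) = √3.1576 ≈ 1.7770.
E ≈ 3.089×10⁶ × 1.777 = 5.488×10⁶ N/C.

E ≈ 5.49×10⁶ N/C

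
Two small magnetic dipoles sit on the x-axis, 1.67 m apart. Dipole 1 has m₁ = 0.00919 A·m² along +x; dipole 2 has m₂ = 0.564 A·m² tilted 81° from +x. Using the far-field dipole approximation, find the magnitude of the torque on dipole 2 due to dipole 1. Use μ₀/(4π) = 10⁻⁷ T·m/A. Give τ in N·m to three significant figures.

τ ≈ 2.20×10⁻¹⁰ N·m

Dipole B is on the axis of dipole A, so B₁ there is axial: B₁ = (μ₀/4π)·2m₁/r³ along +x.
B₁ = 2(10⁻⁷)(0.00919)/(1.67)³ = 3.946×10⁻¹⁰ T.
τ = m₂ B₁ sinθ.
τ = (0.564)(3.946×10⁻¹⁰)·sin81° = 2.198×10⁻¹⁰ N·m.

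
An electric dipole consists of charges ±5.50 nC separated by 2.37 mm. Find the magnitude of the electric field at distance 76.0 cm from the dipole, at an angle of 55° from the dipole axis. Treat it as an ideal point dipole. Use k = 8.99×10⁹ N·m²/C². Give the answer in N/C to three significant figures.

E ≈ 0.376 N/C

Dipole moment p = qd = (5.50×10⁻⁹ C)(0.00237 m) = 1.304×10⁻¹¹ C·m.
At angle θ the dipole field magnitude is E = (kp/r³)·√(1 + 3cos²θ).
kp/r³ = (8.99×10⁹)(1.304×10⁻¹¹) / (0.760)³ = 0.2671 N/C.
√(1 + 3cos²55°) = √(1 + 3·0.3290) = √1.9870 ≈ 1.4096.
E ≈ 0.2671 × 1.410 = 0.3764 N/C.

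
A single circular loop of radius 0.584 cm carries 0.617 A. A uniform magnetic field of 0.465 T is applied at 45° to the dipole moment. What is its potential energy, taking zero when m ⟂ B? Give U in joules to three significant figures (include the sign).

U ≈ -2.17×10⁻⁵ J

Magnetic moment m = IA = Iπa² = (0.617)·π·(0.00584)² = 6.611×10⁻⁵ A·m².
U = −m·B = −mB cosθ.
U = −(6.611×10⁻⁵)(0.465)·cos45° = -2.174×10⁻⁵ J.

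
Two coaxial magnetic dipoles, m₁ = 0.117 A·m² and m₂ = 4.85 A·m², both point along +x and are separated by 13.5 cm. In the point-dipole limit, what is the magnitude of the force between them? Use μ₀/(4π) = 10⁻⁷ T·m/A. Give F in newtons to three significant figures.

On-axis B of dipole 1: B = (μ₀/4π)·2m₁/r³. Force on dipole 2: F = m₂·dB/dr.
dB/dr = −(μ₀/4π)·6m₁/r⁴, so |F| = (μ₀/4π)·6m₁m₂/r⁴.
F = 6(10⁻⁷)(0.117)(4.85)/(0.135)⁴ = 0.001025 N.

F ≈ 0.00103 N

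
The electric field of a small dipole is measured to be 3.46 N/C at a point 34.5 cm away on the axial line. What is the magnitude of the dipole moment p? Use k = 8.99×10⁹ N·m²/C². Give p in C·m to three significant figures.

p ≈ 7.90×10⁻¹² C·m

On axis E = 2kp/r³, so p = Er³/(2k).
p = (3.46)·(0.345)³ / (2·8.99×10⁹) = 7.902×10⁻¹² C·m.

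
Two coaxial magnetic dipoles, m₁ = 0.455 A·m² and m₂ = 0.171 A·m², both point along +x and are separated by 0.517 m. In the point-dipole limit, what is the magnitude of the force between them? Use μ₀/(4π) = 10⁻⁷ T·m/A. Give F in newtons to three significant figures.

On-axis B of dipole 1: B = (μ₀/4π)·2m₁/r³. Force on dipole 2: F = m₂·dB/dr.
dB/dr = −(μ₀/4π)·6m₁/r⁴, so |F| = (μ₀/4π)·6m₁m₂/r⁴.
F = 6(10⁻⁷)(0.455)(0.171)/(0.517)⁴ = 6.534×10⁻⁷ N.

F ≈ 6.53×10⁻⁷ N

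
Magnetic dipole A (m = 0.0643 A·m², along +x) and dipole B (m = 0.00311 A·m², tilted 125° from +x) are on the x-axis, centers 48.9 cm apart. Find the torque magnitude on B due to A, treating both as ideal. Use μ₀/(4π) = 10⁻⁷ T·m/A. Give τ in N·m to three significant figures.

Dipole B is on the axis of dipole A, so B₁ there is axial: B₁ = (μ₀/4π)·2m₁/r³ along +x.
B₁ = 2(10⁻⁷)(0.0643)/(0.489)³ = 1.100×10⁻⁷ T.
τ = m₂ B₁ sinθ.
τ = (0.00311)(1.100×10⁻⁷)·sin125° = 2.802×10⁻¹⁰ N·m.

τ ≈ 2.80×10⁻¹⁰ N·m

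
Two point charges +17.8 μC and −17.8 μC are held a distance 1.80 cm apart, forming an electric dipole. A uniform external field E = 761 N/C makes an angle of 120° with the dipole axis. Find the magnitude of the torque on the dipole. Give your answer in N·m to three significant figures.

Dipole moment p = qd = (1.78×10⁻⁵ C)(0.0180 m) = 3.204×10⁻⁷ C·m.
Torque on an electric dipole: τ = pE sinθ.
τ = (3.204×10⁻⁷)(761)·sin120° = 2.112×10⁻⁴ N·m.

τ ≈ 2.11×10⁻⁴ N·m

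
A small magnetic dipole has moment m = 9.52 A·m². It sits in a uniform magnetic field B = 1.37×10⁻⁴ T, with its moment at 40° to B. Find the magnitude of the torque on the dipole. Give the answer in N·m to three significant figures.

Torque on a magnetic dipole: τ = mB sinθ.
τ = (9.52)(1.37×10⁻⁴)·sin40° = 8.383×10⁻⁴ N·m.

τ ≈ 8.38×10⁻⁴ N·m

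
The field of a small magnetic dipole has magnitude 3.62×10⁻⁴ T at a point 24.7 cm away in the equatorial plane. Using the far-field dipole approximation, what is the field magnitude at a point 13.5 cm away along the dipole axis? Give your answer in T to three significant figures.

Dipole fields scale as 1/r³ in the far field.
The axial field is twice the equatorial field at the same r, so the geometry factor is 2/1.
B₂ = B₁ · (2/1) · (r₁/r₂)³ = 3.62×10⁻⁴ · 2 · (24.7/13.5)³.
(r₁/r₂)³ = (1.83)³ = 6.125.
B₂ ≈ 0.004434 T.

B ≈ 0.00443 T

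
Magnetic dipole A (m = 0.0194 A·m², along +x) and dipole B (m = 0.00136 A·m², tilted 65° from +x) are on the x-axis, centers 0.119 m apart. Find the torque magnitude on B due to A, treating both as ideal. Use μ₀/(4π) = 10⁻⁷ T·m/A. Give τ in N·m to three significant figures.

τ ≈ 2.84×10⁻⁹ N·m

Dipole B is on the axis of dipole A, so B₁ there is axial: B₁ = (μ₀/4π)·2m₁/r³ along +x.
B₁ = 2(10⁻⁷)(0.0194)/(0.119)³ = 2.302×10⁻⁶ T.
τ = m₂ B₁ sinθ.
τ = (0.00136)(2.302×10⁻⁶)·sin65° = 2.838×10⁻⁹ N·m.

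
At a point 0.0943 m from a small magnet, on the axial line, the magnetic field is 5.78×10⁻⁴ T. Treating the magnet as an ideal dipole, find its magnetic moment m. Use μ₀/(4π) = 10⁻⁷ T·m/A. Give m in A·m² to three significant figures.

m ≈ 2.42 A·m²

On axis B = (μ₀/4π)·2m/r³, so m = Br³·4π/(μ₀·2).
m = (5.78×10⁻⁴)·(0.0943)³ / (2·10⁻⁷) = 2.423 A·m².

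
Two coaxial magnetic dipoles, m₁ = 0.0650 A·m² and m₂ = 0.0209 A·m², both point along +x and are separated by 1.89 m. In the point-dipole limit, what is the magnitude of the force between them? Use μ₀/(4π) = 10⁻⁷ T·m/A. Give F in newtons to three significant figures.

F ≈ 6.39×10⁻¹¹ N

On-axis B of dipole 1: B = (μ₀/4π)·2m₁/r³. Force on dipole 2: F = m₂·dB/dr.
dB/dr = −(μ₀/4π)·6m₁/r⁴, so |F| = (μ₀/4π)·6m₁m₂/r⁴.
F = 6(10⁻⁷)(0.0650)(0.0209)/(1.89)⁴ = 6.388×10⁻¹¹ N.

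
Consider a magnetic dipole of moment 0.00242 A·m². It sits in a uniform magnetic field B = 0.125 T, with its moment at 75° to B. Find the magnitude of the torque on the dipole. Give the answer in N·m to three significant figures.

τ ≈ 2.92×10⁻⁴ N·m

Torque on a magnetic dipole: τ = mB sinθ.
τ = (0.00242)(0.125)·sin75° = 2.922×10⁻⁴ N·m.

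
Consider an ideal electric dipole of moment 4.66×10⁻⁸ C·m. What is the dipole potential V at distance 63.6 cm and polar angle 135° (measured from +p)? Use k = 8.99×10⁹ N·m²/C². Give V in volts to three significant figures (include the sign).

The dipole potential is V = kp cosθ / r².
V = (8.99×10⁹)(4.66×10⁻⁸)·cos135° / (0.636)² = -732.3 V.

V ≈ -732 V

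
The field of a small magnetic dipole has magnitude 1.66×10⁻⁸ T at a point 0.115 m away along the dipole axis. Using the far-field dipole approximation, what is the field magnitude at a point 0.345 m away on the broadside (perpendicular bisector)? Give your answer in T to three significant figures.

B ≈ 3.07×10⁻¹⁰ T

Dipole fields scale as 1/r³ in the far field.
The axial field is twice the equatorial field at the same r, so the geometry factor is 1/2.
B₂ = B₁ · (1/2) · (r₁/r₂)³ = 1.66×10⁻⁸ · 0.5 · (0.115/0.345)³.
(r₁/r₂)³ = (0.3333)³ = 0.03704.
B₂ ≈ 3.074×10⁻¹⁰ T.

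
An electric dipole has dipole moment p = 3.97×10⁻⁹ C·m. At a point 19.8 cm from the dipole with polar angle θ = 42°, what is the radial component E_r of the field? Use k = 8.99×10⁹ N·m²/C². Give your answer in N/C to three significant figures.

E_r ≈ 6830 N/C

For a dipole, E_r = (2kp cosθ)/r³.
kp/r³ = (8.99×10⁹)(3.97×10⁻⁹)/(0.198)³ = 4598 N/C.
E_r = 2·4598·cos42° = 6834 N/C.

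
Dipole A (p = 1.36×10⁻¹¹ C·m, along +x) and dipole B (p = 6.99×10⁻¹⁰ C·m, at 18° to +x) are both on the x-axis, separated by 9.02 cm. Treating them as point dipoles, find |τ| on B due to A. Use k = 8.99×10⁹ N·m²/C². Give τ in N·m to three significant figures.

The second dipole sits on the axis of the first, so the field there is axial: E₁ = 2kp₁/r³ along +x.
E₁ = 2(8.99×10⁹)(1.36×10⁻¹¹)/(0.0902)³ = 333.2 N/C.
Torque on the second dipole: τ = p₂ E₁ sinθ.
τ = (6.99×10⁻¹⁰)(333.2)·sin18° = 7.197×10⁻⁸ N·m.

τ ≈ 7.20×10⁻⁸ N·m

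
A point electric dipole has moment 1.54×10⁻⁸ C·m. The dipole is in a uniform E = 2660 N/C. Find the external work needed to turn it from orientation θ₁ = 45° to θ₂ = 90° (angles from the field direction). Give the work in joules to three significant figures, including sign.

W_ext = ΔU = U(θ₂) − U(θ₁) = −pE cosθ₂ − (−pE cosθ₁) = pE(cosθ₁ − cosθ₂).
W = (1.54×10⁻⁸)(2660)·(cos45° − cos90°) = (4.096×10⁻⁵)·(+0.7071) = 2.897×10⁻⁵ J.

W ≈ 2.90×10⁻⁵ J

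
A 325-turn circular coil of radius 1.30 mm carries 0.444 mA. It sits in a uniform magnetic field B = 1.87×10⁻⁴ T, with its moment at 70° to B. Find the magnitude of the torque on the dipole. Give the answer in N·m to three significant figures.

τ ≈ 1.35×10⁻¹⁰ N·m

m = NIA = NIπa² = 325·(4.44×10⁻⁴)·π·(0.00130)² = 7.661×10⁻⁷ A·m².
Torque on a magnetic dipole: τ = mB sinθ.
τ = (7.661×10⁻⁷)(1.87×10⁻⁴)·sin70° = 1.346×10⁻¹⁰ N·m.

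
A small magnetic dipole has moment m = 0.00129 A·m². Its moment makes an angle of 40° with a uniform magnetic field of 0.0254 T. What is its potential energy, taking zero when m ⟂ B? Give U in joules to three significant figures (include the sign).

U ≈ -2.51×10⁻⁵ J

U = −m·B = −mB cosθ.
U = −(0.00129)(0.0254)·cos40° = -2.510×10⁻⁵ J.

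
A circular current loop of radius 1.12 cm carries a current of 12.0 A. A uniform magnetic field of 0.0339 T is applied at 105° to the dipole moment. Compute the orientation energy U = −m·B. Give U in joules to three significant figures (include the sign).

U ≈ 4.15×10⁻⁵ J

Magnetic moment m = IA = Iπa² = (12.0)·π·(0.0112)² = 0.004729 A·m².
U = −m·B = −mB cosθ.
U = −(0.004729)(0.0339)·cos105° = 4.149×10⁻⁵ J.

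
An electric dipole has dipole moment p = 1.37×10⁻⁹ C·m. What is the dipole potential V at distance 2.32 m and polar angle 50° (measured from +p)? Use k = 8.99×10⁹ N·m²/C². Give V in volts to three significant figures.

V ≈ 1.47 V

The dipole potential is V = kp cosθ / r².
V = (8.99×10⁹)(1.37×10⁻⁹)·cos50° / (2.32)² = 1.471 V.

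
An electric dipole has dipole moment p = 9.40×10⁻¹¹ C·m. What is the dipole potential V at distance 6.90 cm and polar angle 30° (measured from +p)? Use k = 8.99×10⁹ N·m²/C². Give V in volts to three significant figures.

V ≈ 154 V

The dipole potential is V = kp cosθ / r².
V = (8.99×10⁹)(9.40×10⁻¹¹)·cos30° / (0.0690)² = 153.7 V.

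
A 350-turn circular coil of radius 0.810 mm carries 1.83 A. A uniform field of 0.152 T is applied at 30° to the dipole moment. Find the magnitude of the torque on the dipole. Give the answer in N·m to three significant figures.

m = NIA = NIπa² = 350·(1.83)·π·(8.10×10⁻⁴)² = 0.00132 A·m².
Torque on a magnetic dipole: τ = mB sinθ.
τ = (0.00132)(0.152)·sin30° = 1.003×10⁻⁴ N·m.

τ ≈ 1.00×10⁻⁴ N·m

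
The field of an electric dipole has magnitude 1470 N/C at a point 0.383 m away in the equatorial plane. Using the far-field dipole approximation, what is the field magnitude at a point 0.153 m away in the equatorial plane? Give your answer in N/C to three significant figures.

Dipole fields scale as 1/r³ in the far field; the geometry is the same at both points.
E₂ = E₁ · (r₁/r₂)³ = 1470 · (0.383/0.153)³.
(r₁/r₂)³ = (2.503)³ = 15.69.
E₂ ≈ 2.306×10⁴ N/C.

E ≈ 2.31×10⁴ N/C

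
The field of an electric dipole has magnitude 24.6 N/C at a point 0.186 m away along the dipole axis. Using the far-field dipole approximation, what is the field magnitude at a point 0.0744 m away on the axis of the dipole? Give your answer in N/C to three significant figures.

Dipole fields scale as 1/r³ in the far field; the geometry is the same at both points.
E₂ = E₁ · (r₁/r₂)³ = 24.6 · (0.186/0.0744)³.
(r₁/r₂)³ = (2.5)³ = 15.62.
E₂ ≈ 384.4 N/C.

E ≈ 384 N/C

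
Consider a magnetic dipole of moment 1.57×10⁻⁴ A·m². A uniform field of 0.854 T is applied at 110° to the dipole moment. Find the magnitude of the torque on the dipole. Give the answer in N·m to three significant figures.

Torque on a magnetic dipole: τ = mB sinθ.
τ = (1.57×10⁻⁴)(0.854)·sin110° = 1.260×10⁻⁴ N·m.

τ ≈ 1.26×10⁻⁴ N·m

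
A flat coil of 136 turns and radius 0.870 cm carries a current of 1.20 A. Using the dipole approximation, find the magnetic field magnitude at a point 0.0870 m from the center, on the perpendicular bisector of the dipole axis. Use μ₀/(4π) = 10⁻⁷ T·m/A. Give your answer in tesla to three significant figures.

m = NIA = NIπa² = 136·(1.20)·π·(0.00870)² = 0.03881 A·m².
In the equatorial plane B = (μ₀/4π)·m/r³ (half the axial value).
B = (10⁻⁷)·(0.03881) / (0.0870)³ = 5.894×10⁻⁶ T.

B ≈ 5.89×10⁻⁶ T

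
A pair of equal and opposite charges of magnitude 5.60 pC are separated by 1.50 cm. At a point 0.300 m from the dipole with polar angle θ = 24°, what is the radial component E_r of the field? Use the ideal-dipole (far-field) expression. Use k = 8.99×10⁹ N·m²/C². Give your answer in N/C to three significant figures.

Dipole moment p = qd = (5.60×10⁻¹² C)(0.0150 m) = 8.40×10⁻¹⁴ C·m.
For a dipole, E_r = (2kp cosθ)/r³.
kp/r³ = (8.99×10⁹)(8.40×10⁻¹⁴)/(0.300)³ = 0.02797 N/C.
E_r = 2·0.02797·cos24° = 0.05110 N/C.

E_r ≈ 0.0511 N/C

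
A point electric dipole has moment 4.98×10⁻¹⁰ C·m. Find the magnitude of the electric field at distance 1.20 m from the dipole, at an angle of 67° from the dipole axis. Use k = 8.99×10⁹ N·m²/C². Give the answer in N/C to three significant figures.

E ≈ 3.13 N/C

At angle θ the dipole field magnitude is E = (kp/r³)·√(1 + 3cos²θ).
kp/r³ = (8.99×10⁹)(4.98×10⁻¹⁰) / (1.20)³ = 2.591 N/C.
√(1 + 3cos²67°) = √(1 + 3·0.1527) = √1.4580 ≈ 1.2075.
E ≈ 2.591 × 1.207 = 3.128 N/C.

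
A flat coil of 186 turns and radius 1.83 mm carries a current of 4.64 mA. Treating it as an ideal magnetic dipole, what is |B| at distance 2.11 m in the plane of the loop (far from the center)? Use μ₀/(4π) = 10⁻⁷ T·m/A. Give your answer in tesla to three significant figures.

B ≈ 9.67×10⁻¹⁴ T

m = NIA = NIπa² = 186·(0.00464)·π·(0.00183)² = 9.08×10⁻⁶ A·m².
In the equatorial plane B = (μ₀/4π)·m/r³ (half the axial value).
B = (10⁻⁷)·(9.08×10⁻⁶) / (2.11)³ = 9.666×10⁻¹⁴ T.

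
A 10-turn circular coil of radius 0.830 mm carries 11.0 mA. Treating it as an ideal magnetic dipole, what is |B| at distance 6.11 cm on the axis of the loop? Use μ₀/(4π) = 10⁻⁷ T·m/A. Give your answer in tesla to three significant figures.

B ≈ 2.09×10⁻¹⁰ T

m = NIA = NIπa² = 10·(0.0110)·π·(8.30×10⁻⁴)² = 2.381×10⁻⁷ A·m².
On axis B = (μ₀/4π)·2m/r³.
B = 2·(10⁻⁷)·(2.381×10⁻⁷) / (0.0611)³ = 2.088×10⁻¹⁰ T.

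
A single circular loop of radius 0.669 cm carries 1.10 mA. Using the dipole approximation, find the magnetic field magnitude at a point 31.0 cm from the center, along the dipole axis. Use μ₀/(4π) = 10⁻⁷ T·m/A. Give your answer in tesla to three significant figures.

B ≈ 1.04×10⁻¹² T

Magnetic moment m = IA = Iπa² = (0.00110)·π·(0.00669)² = 1.547×10⁻⁷ A·m².
On axis B = (μ₀/4π)·2m/r³.
B = 2·(10⁻⁷)·(1.547×10⁻⁷) / (0.310)³ = 1.039×10⁻¹² T.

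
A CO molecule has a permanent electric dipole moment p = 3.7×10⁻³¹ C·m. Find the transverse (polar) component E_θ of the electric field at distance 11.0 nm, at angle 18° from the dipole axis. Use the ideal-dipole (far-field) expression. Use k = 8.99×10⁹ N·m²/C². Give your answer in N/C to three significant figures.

E_θ ≈ 772 N/C

For a dipole, E_θ = (kp sinθ)/r³.
kp/r³ = (8.99×10⁹)(3.70×10⁻³¹)/(1.10×10⁻⁸)³ = 2499 N/C.
E_θ = 2499·sin18° = 772.3 N/C.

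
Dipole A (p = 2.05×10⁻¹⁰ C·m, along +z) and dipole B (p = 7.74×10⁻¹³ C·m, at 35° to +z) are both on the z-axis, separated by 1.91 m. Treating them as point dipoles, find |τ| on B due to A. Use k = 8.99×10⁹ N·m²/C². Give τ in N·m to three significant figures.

τ ≈ 2.35×10⁻¹³ N·m

The second dipole sits on the axis of the first, so the field there is axial: E₁ = 2kp₁/r³ along +z.
E₁ = 2(8.99×10⁹)(2.05×10⁻¹⁰)/(1.91)³ = 0.5290 N/C.
Torque on the second dipole: τ = p₂ E₁ sinθ.
τ = (7.74×10⁻¹³)(0.5290)·sin35° = 2.348×10⁻¹³ N·m.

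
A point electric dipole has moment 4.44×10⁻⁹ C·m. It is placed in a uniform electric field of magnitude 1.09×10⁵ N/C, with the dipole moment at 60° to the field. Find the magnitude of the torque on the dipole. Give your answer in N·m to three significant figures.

τ ≈ 4.19×10⁻⁴ N·m

Torque on an electric dipole: τ = pE sinθ.
τ = (4.44×10⁻⁹)(1.09×10⁵)·sin60° = 4.191×10⁻⁴ N·m.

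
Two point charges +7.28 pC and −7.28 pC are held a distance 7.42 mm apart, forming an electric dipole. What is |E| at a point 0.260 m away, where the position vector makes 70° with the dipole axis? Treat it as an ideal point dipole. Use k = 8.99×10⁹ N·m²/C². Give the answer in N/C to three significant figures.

E ≈ 0.0321 N/C

Dipole moment p = qd = (7.28×10⁻¹² C)(0.00742 m) = 5.402×10⁻¹⁴ C·m.
At angle θ the dipole field magnitude is E = (kp/r³)·√(1 + 3cos²θ).
kp/r³ = (8.99×10⁹)(5.402×10⁻¹⁴) / (0.260)³ = 0.02763 N/C.
√(1 + 3cos²70°) = √(1 + 3·0.1170) = √1.3509 ≈ 1.1623.
E ≈ 0.02763 × 1.162 = 0.03212 N/C.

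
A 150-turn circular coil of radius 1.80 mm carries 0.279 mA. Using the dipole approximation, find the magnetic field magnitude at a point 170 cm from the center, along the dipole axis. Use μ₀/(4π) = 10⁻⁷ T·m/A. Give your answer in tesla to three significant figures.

B ≈ 1.73×10⁻¹⁴ T

m = NIA = NIπa² = 150·(2.79×10⁻⁴)·π·(0.00180)² = 4.26×10⁻⁷ A·m².
On axis B = (μ₀/4π)·2m/r³.
B = 2·(10⁻⁷)·(4.26×10⁻⁷) / (1.70)³ = 1.734×10⁻¹⁴ T.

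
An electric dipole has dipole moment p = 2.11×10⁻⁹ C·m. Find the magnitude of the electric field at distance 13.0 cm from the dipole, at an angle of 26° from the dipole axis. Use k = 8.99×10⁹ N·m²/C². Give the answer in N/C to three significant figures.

At angle θ the dipole field magnitude is E = (kp/r³)·√(1 + 3cos²θ).
kp/r³ = (8.99×10⁹)(2.11×10⁻⁹) / (0.130)³ = 8634 N/C.
√(1 + 3cos²26°) = √(1 + 3·0.8078) = √3.4235 ≈ 1.8503.
E ≈ 8634 × 1.850 = 1.598×10⁴ N/C.

E ≈ 1.60×10⁴ N/C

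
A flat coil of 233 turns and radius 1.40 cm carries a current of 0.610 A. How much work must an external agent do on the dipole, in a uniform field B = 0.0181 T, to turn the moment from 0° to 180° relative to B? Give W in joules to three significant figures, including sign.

W ≈ 0.00317 J

m = NIA = NIπa² = 233·(0.610)·π·(0.0140)² = 0.08752 A·m².
W_ext = ΔU = −mB cosθ₂ + mB cosθ₁ = mB(cosθ₁ − cosθ₂).
W = (0.08752)(0.0181)·(cos0° − cos180°) = (0.001584)·(+2.0000) = 0.003168 J.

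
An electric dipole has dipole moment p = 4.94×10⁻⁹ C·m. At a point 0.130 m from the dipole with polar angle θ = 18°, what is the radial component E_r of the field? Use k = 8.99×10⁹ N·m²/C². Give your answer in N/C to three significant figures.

For a dipole, E_r = (2kp cosθ)/r³.
kp/r³ = (8.99×10⁹)(4.94×10⁻⁹)/(0.130)³ = 2.021×10⁴ N/C.
E_r = 2·2.021×10⁴·cos18° = 3.845×10⁴ N/C.

E_r ≈ 3.84×10⁴ N/C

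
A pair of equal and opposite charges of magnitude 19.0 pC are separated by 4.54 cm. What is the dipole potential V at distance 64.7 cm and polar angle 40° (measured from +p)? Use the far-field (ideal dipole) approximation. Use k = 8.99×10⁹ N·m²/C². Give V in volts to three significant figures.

V ≈ 0.0142 V

Dipole moment p = qd = (1.90×10⁻¹¹ C)(0.0454 m) = 8.626×10⁻¹³ C·m.
The dipole potential is V = kp cosθ / r².
V = (8.99×10⁹)(8.626×10⁻¹³)·cos40° / (0.647)² = 0.01419 V.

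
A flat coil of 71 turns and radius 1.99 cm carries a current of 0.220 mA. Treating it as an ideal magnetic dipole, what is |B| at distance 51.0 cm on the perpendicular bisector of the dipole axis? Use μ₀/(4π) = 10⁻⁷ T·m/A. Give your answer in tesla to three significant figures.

B ≈ 1.46×10⁻¹¹ T

m = NIA = NIπa² = 71·(2.20×10⁻⁴)·π·(0.0199)² = 1.943×10⁻⁵ A·m².
In the equatorial plane B = (μ₀/4π)·m/r³ (half the axial value).
B = (10⁻⁷)·(1.943×10⁻⁵) / (0.510)³ = 1.465×10⁻¹¹ T.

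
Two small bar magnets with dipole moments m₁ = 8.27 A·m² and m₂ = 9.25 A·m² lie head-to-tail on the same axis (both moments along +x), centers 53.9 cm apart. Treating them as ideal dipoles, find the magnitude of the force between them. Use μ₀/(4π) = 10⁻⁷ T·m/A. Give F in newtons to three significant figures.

F ≈ 5.44×10⁻⁴ N

On-axis B of dipole 1: B = (μ₀/4π)·2m₁/r³. Force on dipole 2: F = m₂·dB/dr.
dB/dr = −(μ₀/4π)·6m₁/r⁴, so |F| = (μ₀/4π)·6m₁m₂/r⁴.
F = 6(10⁻⁷)(8.27)(9.25)/(0.539)⁴ = 5.438×10⁻⁴ N.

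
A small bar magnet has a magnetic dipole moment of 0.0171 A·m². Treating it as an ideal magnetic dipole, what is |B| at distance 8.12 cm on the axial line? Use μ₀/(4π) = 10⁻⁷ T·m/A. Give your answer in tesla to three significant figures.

B ≈ 6.39×10⁻⁶ T

On axis B = (μ₀/4π)·2m/r³.
B = 2·(10⁻⁷)·(0.0171) / (0.0812)³ = 6.388×10⁻⁶ T.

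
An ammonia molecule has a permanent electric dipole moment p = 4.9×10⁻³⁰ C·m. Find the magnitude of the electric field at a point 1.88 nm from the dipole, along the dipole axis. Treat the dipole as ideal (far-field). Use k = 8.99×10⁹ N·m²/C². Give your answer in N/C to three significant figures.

On the dipole axis E = 2kp/r³.
E = 2·(8.99×10⁹)(4.90×10⁻³⁰) / (1.88×10⁻⁹)³ = 1.326×10⁷ N/C.

E ≈ 1.33×10⁷ N/C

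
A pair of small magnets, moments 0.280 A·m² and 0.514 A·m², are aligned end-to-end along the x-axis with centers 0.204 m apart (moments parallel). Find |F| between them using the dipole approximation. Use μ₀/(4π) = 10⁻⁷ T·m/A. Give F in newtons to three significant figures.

On-axis B of dipole 1: B = (μ₀/4π)·2m₁/r³. Force on dipole 2: F = m₂·dB/dr.
dB/dr = −(μ₀/4π)·6m₁/r⁴, so |F| = (μ₀/4π)·6m₁m₂/r⁴.
F = 6(10⁻⁷)(0.280)(0.514)/(0.204)⁴ = 4.986×10⁻⁵ N.

F ≈ 4.99×10⁻⁵ N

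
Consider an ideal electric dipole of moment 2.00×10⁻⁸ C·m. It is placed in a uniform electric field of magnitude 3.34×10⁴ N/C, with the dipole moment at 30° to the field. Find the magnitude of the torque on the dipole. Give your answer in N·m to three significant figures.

τ ≈ 3.34×10⁻⁴ N·m

Torque on an electric dipole: τ = pE sinθ.
τ = (2.00×10⁻⁸)(3.34×10⁴)·sin30° = 3.340×10⁻⁴ N·m.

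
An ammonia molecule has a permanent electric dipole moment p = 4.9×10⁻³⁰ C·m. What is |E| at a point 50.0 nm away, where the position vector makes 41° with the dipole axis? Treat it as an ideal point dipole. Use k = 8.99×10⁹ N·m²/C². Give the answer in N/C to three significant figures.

E ≈ 580 N/C

At angle θ the dipole field magnitude is E = (kp/r³)·√(1 + 3cos²θ).
kp/r³ = (8.99×10⁹)(4.90×10⁻³⁰) / (5.00×10⁻⁸)³ = 352.4 N/C.
√(1 + 3cos²41°) = √(1 + 3·0.5696) = √2.7088 ≈ 1.6458.
E ≈ 352.4 × 1.646 = 580.0 N/C.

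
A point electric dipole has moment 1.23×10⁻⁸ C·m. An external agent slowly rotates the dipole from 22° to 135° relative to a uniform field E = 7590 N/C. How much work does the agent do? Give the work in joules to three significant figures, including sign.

W ≈ 1.53×10⁻⁴ J

W_ext = ΔU = U(θ₂) − U(θ₁) = −pE cosθ₂ − (−pE cosθ₁) = pE(cosθ₁ − cosθ₂).
W = (1.23×10⁻⁸)(7590)·(cos22° − cos135°) = (9.336×10⁻⁵)·(+1.6343) = 1.526×10⁻⁴ J.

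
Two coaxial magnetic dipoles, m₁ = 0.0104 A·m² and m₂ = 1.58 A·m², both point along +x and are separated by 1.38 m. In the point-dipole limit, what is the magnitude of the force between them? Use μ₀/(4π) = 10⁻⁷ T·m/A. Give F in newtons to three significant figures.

F ≈ 2.72×10⁻⁹ N

On-axis B of dipole 1: B = (μ₀/4π)·2m₁/r³. Force on dipole 2: F = m₂·dB/dr.
dB/dr = −(μ₀/4π)·6m₁/r⁴, so |F| = (μ₀/4π)·6m₁m₂/r⁴.
F = 6(10⁻⁷)(0.0104)(1.58)/(1.38)⁴ = 2.718×10⁻⁹ N.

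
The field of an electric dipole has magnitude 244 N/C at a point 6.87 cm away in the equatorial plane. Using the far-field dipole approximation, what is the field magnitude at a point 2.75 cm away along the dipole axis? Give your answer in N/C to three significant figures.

Dipole fields scale as 1/r³ in the far field.
The axial field is twice the equatorial field at the same r, so the geometry factor is 2/1.
E₂ = E₁ · (2/1) · (r₁/r₂)³ = 244 · 2 · (6.87/2.75)³.
(r₁/r₂)³ = (2.498)³ = 15.59.
E₂ ≈ 7608 N/C.

E ≈ 7610 N/C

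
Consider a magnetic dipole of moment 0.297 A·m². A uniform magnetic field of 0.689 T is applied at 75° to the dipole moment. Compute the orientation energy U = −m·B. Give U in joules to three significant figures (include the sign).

U = −m·B = −mB cosθ.
U = −(0.297)(0.689)·cos75° = -0.05296 J.

U ≈ -0.0530 J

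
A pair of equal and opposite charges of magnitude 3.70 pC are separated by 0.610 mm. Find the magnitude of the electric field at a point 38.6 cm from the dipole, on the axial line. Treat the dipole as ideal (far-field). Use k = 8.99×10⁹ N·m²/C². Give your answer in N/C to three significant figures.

Dipole moment p = qd = (3.70×10⁻¹² C)(6.10×10⁻⁴ m) = 2.257×10⁻¹⁵ C·m.
On the dipole axis E = 2kp/r³.
E = 2·(8.99×10⁹)(2.257×10⁻¹⁵) / (0.386)³ = 7.056×10⁻⁴ N/C.

E ≈ 7.06×10⁻⁴ N/C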